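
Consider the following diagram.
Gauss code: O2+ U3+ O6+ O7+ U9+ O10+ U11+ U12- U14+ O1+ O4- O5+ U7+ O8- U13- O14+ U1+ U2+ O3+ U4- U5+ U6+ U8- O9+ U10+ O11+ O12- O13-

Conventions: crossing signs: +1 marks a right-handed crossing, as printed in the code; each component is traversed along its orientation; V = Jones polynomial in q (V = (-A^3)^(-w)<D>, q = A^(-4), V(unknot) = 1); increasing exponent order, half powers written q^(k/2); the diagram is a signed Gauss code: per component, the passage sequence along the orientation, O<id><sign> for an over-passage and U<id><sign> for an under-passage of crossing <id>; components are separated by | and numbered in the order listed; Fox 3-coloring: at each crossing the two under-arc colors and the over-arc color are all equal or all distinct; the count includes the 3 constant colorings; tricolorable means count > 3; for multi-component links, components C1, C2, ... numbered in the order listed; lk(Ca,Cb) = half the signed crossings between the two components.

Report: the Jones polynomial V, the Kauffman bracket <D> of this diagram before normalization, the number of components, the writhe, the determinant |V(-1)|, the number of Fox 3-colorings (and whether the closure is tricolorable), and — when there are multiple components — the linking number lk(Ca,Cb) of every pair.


V = 2q^2 - 3q^3 + 6q^4 - 7q^5 + 7q^6 - 7q^7 + 5q^8 - 3q^9 + q^10
<D> = A^-22 - 3A^-18 + 5A^-14 - 7A^-10 + 7A^-6 - 7A^-2 + 6A^2 - 3A^6 + 2A^10 (w = +6)
1 component over 14 crossings, w = +6
3 Fox colorings among 3^14, |V(-1)| = 41: not tricolorable
why: the span of V is 8, forcing >= 8 crossings in any diagram


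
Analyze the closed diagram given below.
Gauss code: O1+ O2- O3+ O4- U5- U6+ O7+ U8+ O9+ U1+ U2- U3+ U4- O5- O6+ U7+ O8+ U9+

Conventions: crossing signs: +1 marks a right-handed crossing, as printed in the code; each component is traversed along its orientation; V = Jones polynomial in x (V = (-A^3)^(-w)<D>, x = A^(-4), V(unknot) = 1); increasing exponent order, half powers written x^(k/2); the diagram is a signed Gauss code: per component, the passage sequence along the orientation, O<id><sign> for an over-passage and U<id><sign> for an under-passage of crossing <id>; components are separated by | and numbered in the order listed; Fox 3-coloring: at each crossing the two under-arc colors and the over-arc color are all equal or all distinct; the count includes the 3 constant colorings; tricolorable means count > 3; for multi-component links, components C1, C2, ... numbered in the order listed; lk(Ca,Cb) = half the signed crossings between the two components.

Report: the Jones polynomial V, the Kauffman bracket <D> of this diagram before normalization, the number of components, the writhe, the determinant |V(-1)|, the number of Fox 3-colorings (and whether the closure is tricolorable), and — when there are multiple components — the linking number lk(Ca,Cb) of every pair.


V(x) = x + x^3 - x^4
bracket: A^-7 - A^-3 - A^5, w = +3
1 component, writhe +3, over 9 crossings
det 3, colorings 9 of 3^9 — tricolorable
observation: w = +3 shifts under R1 moves; the (-A^3)^(-3) factor cancels that in V


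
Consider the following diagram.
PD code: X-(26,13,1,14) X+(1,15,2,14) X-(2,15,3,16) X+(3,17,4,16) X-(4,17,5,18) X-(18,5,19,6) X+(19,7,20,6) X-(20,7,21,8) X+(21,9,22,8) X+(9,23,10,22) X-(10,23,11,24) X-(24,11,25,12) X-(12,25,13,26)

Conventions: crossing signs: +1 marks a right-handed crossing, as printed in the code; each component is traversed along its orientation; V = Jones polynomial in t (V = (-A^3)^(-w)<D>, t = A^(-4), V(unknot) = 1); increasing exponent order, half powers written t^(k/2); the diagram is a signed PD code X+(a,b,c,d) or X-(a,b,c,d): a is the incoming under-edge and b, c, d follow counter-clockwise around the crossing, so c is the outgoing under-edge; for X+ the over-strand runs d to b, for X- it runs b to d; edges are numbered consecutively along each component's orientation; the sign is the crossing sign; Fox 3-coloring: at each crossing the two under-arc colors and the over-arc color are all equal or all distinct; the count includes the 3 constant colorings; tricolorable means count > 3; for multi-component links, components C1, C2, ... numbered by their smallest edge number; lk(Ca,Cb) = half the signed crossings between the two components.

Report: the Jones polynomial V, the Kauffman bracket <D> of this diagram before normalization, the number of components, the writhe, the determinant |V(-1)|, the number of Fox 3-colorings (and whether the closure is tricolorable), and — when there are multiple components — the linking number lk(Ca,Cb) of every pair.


V(t) = -t^-4 + t^-3 + t^-1
bracket: -A^-5 - A^3 + A^7, w = -3
1 component, writhe -3, over 13 crossings
det 3, colorings 9 of 3^13 — tricolorable
observation: w = -3 (over 13 crossings) is diagram-only; (-A^3)^(3) removes it from V


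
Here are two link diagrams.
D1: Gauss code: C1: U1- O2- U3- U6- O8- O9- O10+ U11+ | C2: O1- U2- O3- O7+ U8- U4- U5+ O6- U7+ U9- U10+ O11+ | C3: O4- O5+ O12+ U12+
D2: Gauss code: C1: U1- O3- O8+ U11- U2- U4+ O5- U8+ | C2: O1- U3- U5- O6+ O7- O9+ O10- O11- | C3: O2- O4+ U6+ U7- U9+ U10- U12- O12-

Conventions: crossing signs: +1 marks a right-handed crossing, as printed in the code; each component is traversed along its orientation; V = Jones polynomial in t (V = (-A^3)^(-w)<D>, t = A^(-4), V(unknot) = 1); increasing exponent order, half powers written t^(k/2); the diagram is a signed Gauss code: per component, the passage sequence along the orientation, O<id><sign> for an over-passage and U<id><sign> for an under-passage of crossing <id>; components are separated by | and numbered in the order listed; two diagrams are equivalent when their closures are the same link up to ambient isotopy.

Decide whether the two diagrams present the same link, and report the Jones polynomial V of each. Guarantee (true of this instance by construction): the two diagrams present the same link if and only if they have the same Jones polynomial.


equivalent: yes
V(D1) = t^-5 + t^-4 + t^-3 + 1  (w -2, c 12, <D> = A^-6 + A^6 + A^10 + A^14)
V(D2) = t^-5 + t^-4 + t^-3 + 1  (w -4, c 12, <D> = A^-12 + 1 + A^4 + A^8)
why: Reidemeister moves carry D1 (12 crossings) to D2 (12)


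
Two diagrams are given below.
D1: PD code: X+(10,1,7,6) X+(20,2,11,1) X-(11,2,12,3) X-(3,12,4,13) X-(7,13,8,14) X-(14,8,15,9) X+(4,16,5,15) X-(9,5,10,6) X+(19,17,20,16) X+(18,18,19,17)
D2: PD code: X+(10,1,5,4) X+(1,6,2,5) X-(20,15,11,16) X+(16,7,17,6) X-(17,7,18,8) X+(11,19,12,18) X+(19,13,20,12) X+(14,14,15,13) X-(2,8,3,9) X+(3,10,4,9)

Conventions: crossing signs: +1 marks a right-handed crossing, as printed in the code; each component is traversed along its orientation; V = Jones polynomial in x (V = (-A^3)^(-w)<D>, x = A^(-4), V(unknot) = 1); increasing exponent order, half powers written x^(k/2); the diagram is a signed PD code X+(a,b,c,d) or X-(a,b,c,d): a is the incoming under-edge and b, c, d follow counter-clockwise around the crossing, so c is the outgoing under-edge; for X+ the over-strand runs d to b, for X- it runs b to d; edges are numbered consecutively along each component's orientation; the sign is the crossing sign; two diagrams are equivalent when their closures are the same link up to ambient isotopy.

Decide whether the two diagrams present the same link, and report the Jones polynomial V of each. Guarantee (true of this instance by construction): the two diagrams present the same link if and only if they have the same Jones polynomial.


equivalent: no
D1 (bracket 1 + A^4 + A^8 + A^12; 10 crossings at w = 0): V = x^-3 + x^-2 + x^-1 + 1
V(D2) = 1 + x + x^2 + x^3  [10 crossings, <D> = 1 + A^4 + A^8 + A^12, w = +4]
observation: comparing 2 Jones polynomials yields 2 groups


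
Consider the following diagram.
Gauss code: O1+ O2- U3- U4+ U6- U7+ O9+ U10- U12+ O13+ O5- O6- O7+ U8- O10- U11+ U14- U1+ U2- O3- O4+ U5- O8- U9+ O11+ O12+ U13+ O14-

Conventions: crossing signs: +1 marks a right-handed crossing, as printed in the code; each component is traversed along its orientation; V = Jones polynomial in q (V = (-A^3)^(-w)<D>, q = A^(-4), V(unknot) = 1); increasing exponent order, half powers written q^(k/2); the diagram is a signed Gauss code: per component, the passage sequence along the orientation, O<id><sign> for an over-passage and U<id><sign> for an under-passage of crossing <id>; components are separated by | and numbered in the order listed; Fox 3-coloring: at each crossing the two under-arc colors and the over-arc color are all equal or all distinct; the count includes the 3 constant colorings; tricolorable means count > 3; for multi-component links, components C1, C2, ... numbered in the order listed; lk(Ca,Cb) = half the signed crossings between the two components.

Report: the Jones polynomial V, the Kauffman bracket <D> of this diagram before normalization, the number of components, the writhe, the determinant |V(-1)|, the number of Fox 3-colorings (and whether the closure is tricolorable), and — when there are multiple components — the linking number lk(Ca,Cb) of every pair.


V(q) = -q^-3 + 2q^-2 - 2q^-1 + 3 - 2q + 2q^2 - q^3
bracket: -A^-12 + 2A^-8 - 2A^-4 + 3 - 2A^4 + 2A^8 - A^12, w = 0
1 component, writhe 0, over 14 crossings
det 13, colorings 3 of 3^14 — not tricolorable
observation: the span of V is 6, forcing >= 6 crossings in any diagram


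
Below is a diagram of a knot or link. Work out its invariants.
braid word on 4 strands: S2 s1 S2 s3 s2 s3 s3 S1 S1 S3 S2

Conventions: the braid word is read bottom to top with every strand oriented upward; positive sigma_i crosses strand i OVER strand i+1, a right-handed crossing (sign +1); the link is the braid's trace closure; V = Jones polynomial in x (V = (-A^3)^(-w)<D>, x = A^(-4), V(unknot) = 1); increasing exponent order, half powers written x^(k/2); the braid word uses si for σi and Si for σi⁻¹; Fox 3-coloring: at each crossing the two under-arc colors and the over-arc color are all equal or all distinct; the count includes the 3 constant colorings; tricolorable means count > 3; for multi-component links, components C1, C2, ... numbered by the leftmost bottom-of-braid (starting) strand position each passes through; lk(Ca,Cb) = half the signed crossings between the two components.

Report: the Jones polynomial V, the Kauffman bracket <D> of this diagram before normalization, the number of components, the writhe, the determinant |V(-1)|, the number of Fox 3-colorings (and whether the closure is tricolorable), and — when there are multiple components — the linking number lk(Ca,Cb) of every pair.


Jones polynomial: V(x) = -x^-4 + x^-3 + x^-1
<D> = -A - A^9 + A^13; writhe -1
components 1, writhe -1 (11 crossings)
3-colorings: 9 of 3^11, det 3 — tricolorable
note: |V(-1)| = 3: so tricolorable, since 3 divides 3


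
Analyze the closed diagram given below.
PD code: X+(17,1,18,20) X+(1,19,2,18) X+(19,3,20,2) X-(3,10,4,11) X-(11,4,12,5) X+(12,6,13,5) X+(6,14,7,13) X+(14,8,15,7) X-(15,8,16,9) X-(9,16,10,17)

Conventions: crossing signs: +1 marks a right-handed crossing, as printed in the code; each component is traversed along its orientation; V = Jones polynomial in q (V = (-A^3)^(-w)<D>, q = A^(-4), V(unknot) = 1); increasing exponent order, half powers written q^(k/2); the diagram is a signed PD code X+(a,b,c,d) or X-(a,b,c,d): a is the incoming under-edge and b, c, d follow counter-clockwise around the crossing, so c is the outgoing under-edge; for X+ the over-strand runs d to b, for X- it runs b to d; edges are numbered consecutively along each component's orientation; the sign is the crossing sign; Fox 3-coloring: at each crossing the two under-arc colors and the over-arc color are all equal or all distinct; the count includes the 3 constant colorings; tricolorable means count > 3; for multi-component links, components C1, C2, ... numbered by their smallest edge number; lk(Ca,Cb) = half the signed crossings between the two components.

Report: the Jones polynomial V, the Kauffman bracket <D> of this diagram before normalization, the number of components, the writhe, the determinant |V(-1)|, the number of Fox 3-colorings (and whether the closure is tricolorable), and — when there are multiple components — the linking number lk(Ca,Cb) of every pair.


V(q) = q + q^3 - q^4
bracket: -A^-10 + A^-6 + A^2, w = +2
1 component, writhe +2, over 10 crossings
det 3, colorings 9 of 3^10 — tricolorable
observation: w = +2 shifts under R1 moves; the (-A^3)^(-2) factor cancels that in V


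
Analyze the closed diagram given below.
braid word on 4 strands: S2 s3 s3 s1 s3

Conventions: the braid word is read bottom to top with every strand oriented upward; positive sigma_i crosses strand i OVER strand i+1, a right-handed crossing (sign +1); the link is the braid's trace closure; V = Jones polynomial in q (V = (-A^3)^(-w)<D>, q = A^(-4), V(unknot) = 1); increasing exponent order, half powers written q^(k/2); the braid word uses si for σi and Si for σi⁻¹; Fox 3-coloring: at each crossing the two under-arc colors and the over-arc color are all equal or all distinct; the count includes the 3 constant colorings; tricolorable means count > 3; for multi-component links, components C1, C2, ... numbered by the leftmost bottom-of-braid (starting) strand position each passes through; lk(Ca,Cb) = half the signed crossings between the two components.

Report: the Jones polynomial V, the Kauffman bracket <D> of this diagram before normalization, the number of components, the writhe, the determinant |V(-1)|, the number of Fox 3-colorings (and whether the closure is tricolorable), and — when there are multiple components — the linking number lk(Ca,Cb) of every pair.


V = q + q^3 - q^4
<D> = A^-7 - A^-3 - A^5 (w = +3)
1 component over 5 crossings, w = +3
9 Fox colorings among 3^5, |V(-1)| = 3: tricolorable
why: V spans 3 powers of q: at least 3 crossings in any diagram


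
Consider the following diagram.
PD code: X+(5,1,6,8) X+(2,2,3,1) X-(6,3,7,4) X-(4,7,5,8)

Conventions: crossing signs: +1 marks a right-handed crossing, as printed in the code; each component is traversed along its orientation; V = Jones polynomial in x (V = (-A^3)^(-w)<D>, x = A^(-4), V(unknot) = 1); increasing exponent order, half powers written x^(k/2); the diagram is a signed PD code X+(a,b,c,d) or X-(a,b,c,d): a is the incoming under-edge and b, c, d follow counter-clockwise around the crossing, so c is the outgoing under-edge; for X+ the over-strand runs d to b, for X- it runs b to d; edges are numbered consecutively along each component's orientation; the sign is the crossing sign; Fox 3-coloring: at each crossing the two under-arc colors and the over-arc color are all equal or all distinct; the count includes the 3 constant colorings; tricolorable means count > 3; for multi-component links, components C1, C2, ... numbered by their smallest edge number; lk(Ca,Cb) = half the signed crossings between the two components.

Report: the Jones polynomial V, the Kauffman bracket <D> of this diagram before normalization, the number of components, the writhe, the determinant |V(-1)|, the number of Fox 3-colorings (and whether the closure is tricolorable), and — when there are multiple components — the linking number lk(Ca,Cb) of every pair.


V(x) = 1
bracket: 1, w = 0
1 component, writhe 0, over 4 crossings
det 1, colorings 3 of 3^4 — not tricolorable
observation: |V(-1)| = 1: so not tricolorable, since 3 does not divide 1


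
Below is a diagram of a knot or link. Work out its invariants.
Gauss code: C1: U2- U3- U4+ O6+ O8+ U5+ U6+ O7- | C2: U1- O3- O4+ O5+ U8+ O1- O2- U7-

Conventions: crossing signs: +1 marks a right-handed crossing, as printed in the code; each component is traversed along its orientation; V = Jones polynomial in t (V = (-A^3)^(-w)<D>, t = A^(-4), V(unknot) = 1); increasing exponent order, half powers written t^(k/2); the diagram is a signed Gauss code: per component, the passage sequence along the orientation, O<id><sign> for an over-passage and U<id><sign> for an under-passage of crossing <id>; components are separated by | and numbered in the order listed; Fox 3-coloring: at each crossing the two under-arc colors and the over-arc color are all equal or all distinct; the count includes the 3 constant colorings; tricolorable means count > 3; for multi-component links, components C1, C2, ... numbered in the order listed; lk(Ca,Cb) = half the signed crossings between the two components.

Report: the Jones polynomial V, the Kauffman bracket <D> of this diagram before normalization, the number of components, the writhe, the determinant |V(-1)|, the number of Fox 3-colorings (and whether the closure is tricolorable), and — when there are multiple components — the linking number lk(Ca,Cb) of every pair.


Jones polynomial: V(t) = -t^(-1/2) - t^(1/2)
<D> = -A^-2 - A^2; writhe 0
components 2, writhe 0 (8 crossings)
linking number lk(C1,C2) = 0
3-colorings: 9 of 3^8, det 0 — tricolorable
note: the 1 component pair carries total linking 0


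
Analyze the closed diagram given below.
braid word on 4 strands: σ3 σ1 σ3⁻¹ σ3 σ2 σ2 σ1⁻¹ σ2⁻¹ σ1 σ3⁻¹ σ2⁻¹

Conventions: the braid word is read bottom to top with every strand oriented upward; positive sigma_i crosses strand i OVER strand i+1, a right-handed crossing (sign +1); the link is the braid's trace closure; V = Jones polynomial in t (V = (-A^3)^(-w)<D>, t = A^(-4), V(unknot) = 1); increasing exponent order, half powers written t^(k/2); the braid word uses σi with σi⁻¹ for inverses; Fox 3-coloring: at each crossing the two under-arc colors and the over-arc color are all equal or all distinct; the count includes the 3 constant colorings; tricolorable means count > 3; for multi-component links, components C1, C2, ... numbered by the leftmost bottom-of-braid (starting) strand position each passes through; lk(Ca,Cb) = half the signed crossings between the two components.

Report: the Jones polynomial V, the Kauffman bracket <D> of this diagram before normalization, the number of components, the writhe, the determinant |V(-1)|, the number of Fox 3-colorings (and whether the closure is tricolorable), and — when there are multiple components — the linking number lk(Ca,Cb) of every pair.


Jones polynomial: V(t) = t + t^3 - t^4
<D> = A^-13 - A^-9 - A^-1; writhe +1
components 1, writhe +1 (11 crossings)
3-colorings: 9 of 3^11, det 3 — tricolorable
note: w = +1 (over 11 crossings) is diagram-only; (-A^3)^(-1) removes it from V


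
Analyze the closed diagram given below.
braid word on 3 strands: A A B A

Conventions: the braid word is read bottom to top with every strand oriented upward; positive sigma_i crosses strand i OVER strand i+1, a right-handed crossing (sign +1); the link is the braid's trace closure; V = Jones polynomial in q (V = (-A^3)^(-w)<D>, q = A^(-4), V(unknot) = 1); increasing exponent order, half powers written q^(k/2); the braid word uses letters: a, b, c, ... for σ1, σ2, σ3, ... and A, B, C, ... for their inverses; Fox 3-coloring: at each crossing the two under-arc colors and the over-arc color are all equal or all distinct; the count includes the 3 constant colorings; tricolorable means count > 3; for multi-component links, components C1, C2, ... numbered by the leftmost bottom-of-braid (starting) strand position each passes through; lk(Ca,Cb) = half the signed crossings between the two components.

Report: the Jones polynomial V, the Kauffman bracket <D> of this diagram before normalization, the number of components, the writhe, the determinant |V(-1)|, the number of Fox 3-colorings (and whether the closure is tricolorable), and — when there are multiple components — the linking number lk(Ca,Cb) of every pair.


V(q) = -q^-4 + q^-3 + q^-1
bracket: A^-8 + 1 - A^4, w = -4
1 component, writhe -4, over 4 crossings
det 3, colorings 9 of 3^4 — tricolorable
observation: the span of V is 3, forcing >= 3 crossings in any diagram


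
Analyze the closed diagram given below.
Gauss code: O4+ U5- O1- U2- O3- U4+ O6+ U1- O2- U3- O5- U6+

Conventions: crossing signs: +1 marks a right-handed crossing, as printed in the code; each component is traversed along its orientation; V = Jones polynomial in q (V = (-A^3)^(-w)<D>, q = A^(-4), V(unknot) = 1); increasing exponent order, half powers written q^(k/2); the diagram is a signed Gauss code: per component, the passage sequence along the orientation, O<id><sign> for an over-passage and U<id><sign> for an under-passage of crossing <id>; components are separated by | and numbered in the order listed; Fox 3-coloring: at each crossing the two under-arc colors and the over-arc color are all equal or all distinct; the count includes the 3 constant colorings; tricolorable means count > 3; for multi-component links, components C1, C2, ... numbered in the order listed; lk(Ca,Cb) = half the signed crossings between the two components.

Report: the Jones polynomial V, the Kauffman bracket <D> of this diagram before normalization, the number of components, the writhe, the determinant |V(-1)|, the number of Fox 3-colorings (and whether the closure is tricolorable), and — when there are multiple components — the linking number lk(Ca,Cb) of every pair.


V = q^-5 - 2q^-4 + 2q^-3 - 2q^-2 + 2q^-1 - 1 + q
<D> = A^-10 - A^-6 + 2A^-2 - 2A^2 + 2A^6 - 2A^10 + A^14 (w = -2)
1 component over 6 crossings, w = -2
3 Fox colorings among 3^6, |V(-1)| = 11: not tricolorable
why: det 11 = |V(-1)|; not divisible by 3, so not tricolorable


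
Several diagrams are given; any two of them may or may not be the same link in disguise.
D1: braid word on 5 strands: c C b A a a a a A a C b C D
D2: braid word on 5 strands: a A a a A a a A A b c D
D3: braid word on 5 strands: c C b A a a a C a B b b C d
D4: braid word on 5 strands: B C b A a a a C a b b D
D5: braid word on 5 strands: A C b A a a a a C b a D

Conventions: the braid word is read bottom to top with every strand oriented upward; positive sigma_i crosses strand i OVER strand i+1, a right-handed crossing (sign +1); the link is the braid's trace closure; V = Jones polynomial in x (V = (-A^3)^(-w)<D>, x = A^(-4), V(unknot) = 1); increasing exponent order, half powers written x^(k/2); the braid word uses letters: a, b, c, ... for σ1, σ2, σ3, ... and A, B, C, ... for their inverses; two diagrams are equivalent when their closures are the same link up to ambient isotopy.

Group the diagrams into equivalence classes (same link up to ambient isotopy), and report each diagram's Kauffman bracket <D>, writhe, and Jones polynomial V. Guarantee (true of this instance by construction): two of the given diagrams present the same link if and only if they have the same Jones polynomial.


grouping into links: {D1, D3, D4, D5} | {D2}
V(D1) = x^-1 - 1 + 2x - 3x^2 + 3x^3 - 2x^4 + 2x^5 - x^6  (w +2, c 14, <D> = -A^-18 + 2A^-14 - 2A^-10 + 3A^-6 - 3A^-2 + 2A^2 - A^6 + A^10)
V(D2) = 1  (w +2, c 12, <D> = A^6)
V(D3) = x^-1 - 1 + 2x - 3x^2 + 3x^3 - 2x^4 + 2x^5 - x^6  [14 crossings, <D> = -A^-12 + 2A^-8 - 2A^-4 + 3 - 3A^4 + 2A^8 - A^12 + A^16, w = +4]
D4 (bracket -A^-18 + 2A^-14 - 2A^-10 + 3A^-6 - 3A^-2 + 2A^2 - A^6 + A^10; 12 crossings at w = +2): V = x^-1 - 1 + 2x - 3x^2 + 3x^3 - 2x^4 + 2x^5 - x^6
V(D5) = x^-1 - 1 + 2x - 3x^2 + 3x^3 - 2x^4 + 2x^5 - x^6  [12 crossings, <D> = -A^-18 + 2A^-14 - 2A^-10 + 3A^-6 - 3A^-2 + 2A^2 - A^6 + A^10, w = +2]
key observation: comparing 5 Jones polynomials yields 2 groups


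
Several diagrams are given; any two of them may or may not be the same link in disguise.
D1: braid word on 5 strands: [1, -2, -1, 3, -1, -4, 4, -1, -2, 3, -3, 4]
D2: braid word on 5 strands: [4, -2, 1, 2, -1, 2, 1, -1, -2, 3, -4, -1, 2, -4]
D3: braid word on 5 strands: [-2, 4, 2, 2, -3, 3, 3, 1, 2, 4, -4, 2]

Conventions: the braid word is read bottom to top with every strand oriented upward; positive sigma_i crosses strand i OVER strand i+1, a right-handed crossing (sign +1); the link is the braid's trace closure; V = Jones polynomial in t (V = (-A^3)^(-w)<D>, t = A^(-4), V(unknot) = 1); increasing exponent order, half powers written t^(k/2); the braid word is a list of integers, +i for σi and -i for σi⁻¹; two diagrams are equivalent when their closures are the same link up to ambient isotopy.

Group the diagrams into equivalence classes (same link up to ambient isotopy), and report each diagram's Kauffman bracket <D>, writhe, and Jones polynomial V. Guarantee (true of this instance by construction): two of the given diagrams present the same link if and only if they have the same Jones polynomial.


grouping into links: {D1} | {D2} | {D3}
V(D1) = -t^-6 + t^-5 - t^-4 + 2t^-3 - t^-2 + t^-1  (w -2, c 12, <D> = A^-2 - A^2 + 2A^6 - A^10 + A^14 - A^18)
D2 (bracket 1; 14 crossings at w = 0): V = 1
V(D3) = t + t^3 - t^4  (w +6, c 12, <D> = -A^2 + A^6 + A^14)
key observation: 3 classes among 3 diagrams; unequal V(t) rules out equality


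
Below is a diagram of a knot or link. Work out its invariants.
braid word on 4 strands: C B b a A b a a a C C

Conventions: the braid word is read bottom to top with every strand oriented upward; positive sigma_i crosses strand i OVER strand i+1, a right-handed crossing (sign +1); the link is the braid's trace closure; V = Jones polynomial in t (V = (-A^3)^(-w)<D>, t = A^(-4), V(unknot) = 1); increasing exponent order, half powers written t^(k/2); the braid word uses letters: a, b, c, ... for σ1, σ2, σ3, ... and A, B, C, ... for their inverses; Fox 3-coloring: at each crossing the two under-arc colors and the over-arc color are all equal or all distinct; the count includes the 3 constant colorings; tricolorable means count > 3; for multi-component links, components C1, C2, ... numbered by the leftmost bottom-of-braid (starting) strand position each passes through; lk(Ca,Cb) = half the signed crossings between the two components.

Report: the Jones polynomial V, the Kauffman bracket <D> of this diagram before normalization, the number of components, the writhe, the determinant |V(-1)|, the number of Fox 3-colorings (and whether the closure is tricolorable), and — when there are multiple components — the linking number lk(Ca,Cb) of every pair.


V = -t^-3 + t^-2 - t^-1 + 3 - t + t^2 - t^3
<D> = A^-9 - A^-5 + A^-1 - 3A^3 + A^7 - A^11 + A^15 (w = +1)
1 component over 11 crossings, w = +1
27 Fox colorings among 3^11, |V(-1)| = 9: tricolorable
why: V is palindromic (span 6, det 9): t -> 1/t fixes it; necessary, not sufficient, for amphichirality


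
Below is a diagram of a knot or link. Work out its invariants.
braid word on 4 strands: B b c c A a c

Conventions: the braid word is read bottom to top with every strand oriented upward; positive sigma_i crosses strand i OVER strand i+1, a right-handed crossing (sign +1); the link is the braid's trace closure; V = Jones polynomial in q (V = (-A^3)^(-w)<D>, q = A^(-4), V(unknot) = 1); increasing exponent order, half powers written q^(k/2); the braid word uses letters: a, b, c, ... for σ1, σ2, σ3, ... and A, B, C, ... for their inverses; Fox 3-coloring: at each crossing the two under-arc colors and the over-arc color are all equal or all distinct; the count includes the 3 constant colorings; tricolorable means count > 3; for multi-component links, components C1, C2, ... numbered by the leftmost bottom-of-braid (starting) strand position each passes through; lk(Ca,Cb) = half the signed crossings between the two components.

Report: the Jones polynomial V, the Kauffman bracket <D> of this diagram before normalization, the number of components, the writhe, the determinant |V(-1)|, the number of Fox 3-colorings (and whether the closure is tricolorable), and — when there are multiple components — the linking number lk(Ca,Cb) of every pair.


V(q) = 1 + 2q + 2q^2 + q^3 - q^4 - q^5
bracket: A^-11 + A^-7 - A^-3 - 2A - 2A^5 - A^9, w = +3
3 components, writhe +3, over 7 crossings
lk(C1,C2) = 0
linking number lk(C1,C3) = 0
lk(C2,C3): 0
det 0, colorings 81 of 3^7 — tricolorable
observation: summing lk over 3 pairs gives 0


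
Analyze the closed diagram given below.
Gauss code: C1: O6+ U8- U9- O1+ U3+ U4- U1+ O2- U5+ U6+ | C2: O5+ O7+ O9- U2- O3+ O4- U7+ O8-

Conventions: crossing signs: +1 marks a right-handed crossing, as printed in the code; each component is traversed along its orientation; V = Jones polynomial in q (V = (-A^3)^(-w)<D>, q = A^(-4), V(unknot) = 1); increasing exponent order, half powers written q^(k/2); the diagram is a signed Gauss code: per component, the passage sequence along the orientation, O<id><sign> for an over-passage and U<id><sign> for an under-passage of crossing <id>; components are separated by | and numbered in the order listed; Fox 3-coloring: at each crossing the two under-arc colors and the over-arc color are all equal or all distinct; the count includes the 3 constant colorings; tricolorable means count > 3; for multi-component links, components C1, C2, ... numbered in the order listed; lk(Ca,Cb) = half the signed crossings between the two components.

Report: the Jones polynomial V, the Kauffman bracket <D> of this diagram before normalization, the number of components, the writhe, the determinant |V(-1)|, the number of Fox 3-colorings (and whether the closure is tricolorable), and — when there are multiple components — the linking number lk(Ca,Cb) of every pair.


Jones polynomial: V(q) = -q^(-5/2) - q^(-1/2)
<D> = A^5 + A^13; writhe +1
components 2, writhe +1 (9 crossings)
linking number lk(C1,C2) = -1
3-colorings: 3 of 3^9, det 2 — not tricolorable
note: w = +1 (over 9 crossings) is diagram-only; (-A^3)^(-1) removes it from V


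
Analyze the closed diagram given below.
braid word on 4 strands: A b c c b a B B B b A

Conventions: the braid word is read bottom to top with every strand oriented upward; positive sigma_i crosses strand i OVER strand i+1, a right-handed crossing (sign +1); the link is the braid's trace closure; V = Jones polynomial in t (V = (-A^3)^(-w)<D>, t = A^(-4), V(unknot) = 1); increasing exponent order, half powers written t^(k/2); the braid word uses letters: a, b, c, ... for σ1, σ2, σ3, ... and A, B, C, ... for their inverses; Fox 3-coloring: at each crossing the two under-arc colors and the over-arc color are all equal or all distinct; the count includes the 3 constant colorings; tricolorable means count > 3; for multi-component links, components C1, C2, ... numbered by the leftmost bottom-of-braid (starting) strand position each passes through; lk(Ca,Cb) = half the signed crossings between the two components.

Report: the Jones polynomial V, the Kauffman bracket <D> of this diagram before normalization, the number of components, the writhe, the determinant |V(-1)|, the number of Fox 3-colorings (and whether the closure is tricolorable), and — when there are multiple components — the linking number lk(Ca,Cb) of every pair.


V = -t^-3 + 2t^-2 - 2t^-1 + 4 - 2t + 3t^2 - t^3 + t^4
<D> = -A^-13 + A^-9 - 3A^-5 + 2A^-1 - 4A^3 + 2A^7 - 2A^11 + A^15 (w = +1)
3 components over 11 crossings, w = +1
lk(C1,C2): 0
lk(C1,C3) = +1
linking number lk(C2,C3) = 0
3 Fox colorings among 3^11, |V(-1)| = 16: not tricolorable
why: the 3 component pairs carry total linking +1


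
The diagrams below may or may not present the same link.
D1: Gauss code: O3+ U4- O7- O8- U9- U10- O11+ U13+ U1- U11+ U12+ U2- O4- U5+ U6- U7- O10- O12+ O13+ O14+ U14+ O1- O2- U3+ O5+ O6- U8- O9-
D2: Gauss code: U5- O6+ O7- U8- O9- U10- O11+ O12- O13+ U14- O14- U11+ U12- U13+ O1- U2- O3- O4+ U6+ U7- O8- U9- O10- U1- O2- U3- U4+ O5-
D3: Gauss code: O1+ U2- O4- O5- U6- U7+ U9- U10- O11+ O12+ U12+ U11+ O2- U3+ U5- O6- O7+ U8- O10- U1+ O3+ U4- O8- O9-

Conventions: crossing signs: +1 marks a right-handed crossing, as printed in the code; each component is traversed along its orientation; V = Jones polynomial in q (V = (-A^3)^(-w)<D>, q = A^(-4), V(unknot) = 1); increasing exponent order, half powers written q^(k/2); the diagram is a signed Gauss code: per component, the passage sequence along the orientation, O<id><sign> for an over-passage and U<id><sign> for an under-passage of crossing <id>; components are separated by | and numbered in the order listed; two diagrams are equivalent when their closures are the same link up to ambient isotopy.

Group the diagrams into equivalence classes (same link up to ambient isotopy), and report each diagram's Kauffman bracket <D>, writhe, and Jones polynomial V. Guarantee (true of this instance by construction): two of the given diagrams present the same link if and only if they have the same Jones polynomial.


equivalence classes: {D1, D3} | {D2}
D1 (bracket A^-2 - A^2 + 2A^6 - A^10 + A^14 - A^18; 14 crossings at w = -2): V = -q^-6 + q^-5 - q^-4 + 2q^-3 - q^-2 + q^-1
V(D2) = -q^-7 + q^-6 - q^-5 + q^-4 + q^-2  (w -6, c 14, <D> = A^-10 + A^-2 - A^2 + A^6 - A^10)
V(D3) = -q^-6 + q^-5 - q^-4 + 2q^-3 - q^-2 + q^-1  (w -2, c 12, <D> = A^-2 - A^2 + 2A^6 - A^10 + A^14 - A^18)
observation: comparing 3 Jones polynomials yields 2 groups


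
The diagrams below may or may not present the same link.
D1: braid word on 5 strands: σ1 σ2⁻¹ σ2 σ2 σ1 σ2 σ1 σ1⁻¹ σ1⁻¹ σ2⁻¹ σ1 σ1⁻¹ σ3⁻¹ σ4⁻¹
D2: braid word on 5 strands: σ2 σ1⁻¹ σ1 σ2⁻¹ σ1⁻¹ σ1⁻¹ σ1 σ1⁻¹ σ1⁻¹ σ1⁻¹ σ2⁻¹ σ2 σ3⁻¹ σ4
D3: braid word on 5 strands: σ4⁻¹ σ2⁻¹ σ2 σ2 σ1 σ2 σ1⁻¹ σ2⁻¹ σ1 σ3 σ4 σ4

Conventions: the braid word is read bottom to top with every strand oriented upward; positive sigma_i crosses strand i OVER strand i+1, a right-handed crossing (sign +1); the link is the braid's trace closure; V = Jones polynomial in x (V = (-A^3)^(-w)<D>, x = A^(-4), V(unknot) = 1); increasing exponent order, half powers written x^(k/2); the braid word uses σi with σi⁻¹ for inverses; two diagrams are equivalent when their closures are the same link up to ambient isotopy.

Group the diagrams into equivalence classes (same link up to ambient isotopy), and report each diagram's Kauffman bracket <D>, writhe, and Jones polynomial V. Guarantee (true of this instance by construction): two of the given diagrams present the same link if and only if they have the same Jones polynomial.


grouping into links: {D1, D3} | {D2}
V(D1) = 1 + x + x^2 + x^3  (w 0, c 14, <D> = A^-12 + A^-8 + A^-4 + 1)
V(D2) = x^-6 + x^-3 + x^-2 + x^-1  [14 crossings, <D> = A^-8 + A^-4 + 1 + A^12, w = -4]
D3 (bracket 1 + A^4 + A^8 + A^12; 12 crossings at w = +4): V = 1 + x + x^2 + x^3
why: comparing 3 Jones polynomials yields 2 groups


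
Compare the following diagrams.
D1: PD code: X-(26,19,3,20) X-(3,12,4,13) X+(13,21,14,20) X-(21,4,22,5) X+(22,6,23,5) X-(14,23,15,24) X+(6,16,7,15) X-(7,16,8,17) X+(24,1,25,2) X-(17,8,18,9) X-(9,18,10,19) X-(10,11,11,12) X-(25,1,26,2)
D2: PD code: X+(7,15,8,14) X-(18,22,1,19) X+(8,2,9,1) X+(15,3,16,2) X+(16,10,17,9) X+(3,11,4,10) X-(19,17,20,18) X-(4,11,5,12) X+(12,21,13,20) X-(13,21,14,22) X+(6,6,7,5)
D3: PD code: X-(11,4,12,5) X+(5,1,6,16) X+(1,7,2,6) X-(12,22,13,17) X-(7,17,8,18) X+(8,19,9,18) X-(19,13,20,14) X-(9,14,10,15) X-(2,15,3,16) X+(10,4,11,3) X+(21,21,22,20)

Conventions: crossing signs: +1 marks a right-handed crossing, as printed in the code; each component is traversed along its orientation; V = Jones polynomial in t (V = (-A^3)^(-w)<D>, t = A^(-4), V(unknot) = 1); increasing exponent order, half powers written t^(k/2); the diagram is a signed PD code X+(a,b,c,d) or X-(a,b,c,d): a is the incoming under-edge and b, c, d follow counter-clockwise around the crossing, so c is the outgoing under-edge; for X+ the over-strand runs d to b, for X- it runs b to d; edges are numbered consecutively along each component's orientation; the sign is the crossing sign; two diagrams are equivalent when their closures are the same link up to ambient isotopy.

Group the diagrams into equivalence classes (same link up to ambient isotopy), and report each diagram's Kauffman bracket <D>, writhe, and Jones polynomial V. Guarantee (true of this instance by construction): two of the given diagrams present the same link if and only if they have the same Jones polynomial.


equivalence classes: {D1} | {D2} | {D3}
D1 (bracket A^-13 + A^-9 + A^-5 - A^3; 13 crossings at w = -5): V = t^(-9/2) - t^(-5/2) - t^(-3/2) - t^(-1/2)
D2 (bracket -A^-5 + A^-1 - A^3 + 2A^7 + A^15; 11 crossings at w = +3): V = -t^(-3/2) - 2t^(1/2) + t^(3/2) - t^(5/2) + t^(7/2)
V(D3) = -t^(-5/2) - t^(-1/2)  [11 crossings, <D> = A^-1 + A^7, w = -1]
key observation: 3 classes among 3 diagrams; unequal V(t) rules out equality


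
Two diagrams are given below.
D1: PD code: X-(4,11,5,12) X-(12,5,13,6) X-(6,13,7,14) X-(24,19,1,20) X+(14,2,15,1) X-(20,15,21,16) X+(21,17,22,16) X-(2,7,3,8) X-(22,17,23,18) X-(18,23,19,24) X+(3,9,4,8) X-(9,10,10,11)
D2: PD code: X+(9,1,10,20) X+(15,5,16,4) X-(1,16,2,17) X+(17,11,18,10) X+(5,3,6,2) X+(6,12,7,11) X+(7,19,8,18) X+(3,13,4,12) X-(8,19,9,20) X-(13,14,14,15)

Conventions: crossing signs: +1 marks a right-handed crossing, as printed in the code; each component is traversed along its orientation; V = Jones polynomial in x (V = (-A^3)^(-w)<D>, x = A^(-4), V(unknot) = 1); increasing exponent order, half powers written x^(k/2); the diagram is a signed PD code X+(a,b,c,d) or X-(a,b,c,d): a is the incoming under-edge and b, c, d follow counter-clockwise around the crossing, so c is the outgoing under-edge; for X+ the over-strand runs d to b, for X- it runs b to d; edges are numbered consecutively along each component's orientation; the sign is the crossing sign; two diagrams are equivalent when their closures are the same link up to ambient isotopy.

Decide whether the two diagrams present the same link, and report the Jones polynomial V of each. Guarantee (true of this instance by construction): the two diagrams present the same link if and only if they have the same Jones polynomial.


equivalent: no
V(D1) = x^-8 - 2x^-7 + x^-6 - 2x^-5 + 2x^-4 + x^-2  (w -6, c 12, <D> = A^-10 + 2A^-2 - 2A^2 + A^6 - 2A^10 + A^14)
D2 (bracket -A^-12 + A^-8 - A^-4 + 2 - A^4 + A^8; 10 crossings at w = +4): V = x - x^2 + 2x^3 - x^4 + x^5 - x^6
why: 2 values of V(x) split the 2 diagrams


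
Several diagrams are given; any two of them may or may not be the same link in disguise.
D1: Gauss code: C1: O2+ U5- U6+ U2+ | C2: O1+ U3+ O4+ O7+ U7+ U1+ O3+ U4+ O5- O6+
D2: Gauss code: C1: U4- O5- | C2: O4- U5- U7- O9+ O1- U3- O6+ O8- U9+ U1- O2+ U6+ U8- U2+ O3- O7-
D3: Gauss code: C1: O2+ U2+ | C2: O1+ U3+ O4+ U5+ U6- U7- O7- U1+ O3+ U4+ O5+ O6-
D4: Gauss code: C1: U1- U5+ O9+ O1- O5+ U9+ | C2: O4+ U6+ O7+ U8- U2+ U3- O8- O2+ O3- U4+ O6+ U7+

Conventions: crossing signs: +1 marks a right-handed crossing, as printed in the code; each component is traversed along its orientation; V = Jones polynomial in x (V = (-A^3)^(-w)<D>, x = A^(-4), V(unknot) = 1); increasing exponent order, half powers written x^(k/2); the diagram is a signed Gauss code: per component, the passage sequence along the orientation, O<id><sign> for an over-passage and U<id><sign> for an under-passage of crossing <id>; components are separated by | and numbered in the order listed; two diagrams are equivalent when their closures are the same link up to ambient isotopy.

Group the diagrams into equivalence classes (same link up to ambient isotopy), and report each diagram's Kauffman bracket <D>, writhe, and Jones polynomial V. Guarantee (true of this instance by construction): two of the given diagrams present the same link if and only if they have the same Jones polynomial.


equivalence classes: {D1, D3, D4} | {D2}
D1 (bracket -A^-3 + A^5 + A^9 + A^13; 7 crossings at w = +5): V = -x^(1/2) - x^(3/2) - x^(5/2) + x^(9/2)
V(D2) = -x^(-5/2) - x^(-1/2)  [9 crossings, <D> = A^-7 + A, w = -3]
V(D3) = -x^(1/2) - x^(3/2) - x^(5/2) + x^(9/2)  [7 crossings, <D> = -A^-9 + A^-1 + A^3 + A^7, w = +3]
D4 (bracket -A^-9 + A^-1 + A^3 + A^7; 9 crossings at w = +3): V = -x^(1/2) - x^(3/2) - x^(5/2) + x^(9/2)
observation: 2 classes among 4 diagrams; unequal V(x) rules out equality


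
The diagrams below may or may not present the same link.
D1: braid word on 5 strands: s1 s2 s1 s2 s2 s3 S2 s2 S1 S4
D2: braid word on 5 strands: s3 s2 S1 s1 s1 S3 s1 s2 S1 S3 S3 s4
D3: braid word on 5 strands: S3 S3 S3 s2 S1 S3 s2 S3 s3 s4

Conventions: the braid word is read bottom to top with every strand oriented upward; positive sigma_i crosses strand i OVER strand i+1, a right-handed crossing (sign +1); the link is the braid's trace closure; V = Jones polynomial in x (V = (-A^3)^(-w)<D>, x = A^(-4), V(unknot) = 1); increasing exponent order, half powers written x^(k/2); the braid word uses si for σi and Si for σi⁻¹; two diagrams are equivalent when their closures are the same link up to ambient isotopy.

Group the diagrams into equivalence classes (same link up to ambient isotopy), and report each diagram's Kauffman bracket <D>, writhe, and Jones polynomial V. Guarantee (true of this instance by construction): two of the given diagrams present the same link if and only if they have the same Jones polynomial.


grouping into links: {D1} | {D2} | {D3}
V(D1) = x + x^3 - x^4  (w +4, c 10, <D> = -A^-4 + 1 + A^8)
V(D2) = x^-2 - x^-1 + 2 - 2x + x^2 - x^3 + x^4  [12 crossings, <D> = A^-10 - A^-6 + A^-2 - 2A^2 + 2A^6 - A^10 + A^14, w = +2]
V(D3) = x^-5 - 2x^-4 + 2x^-3 - 2x^-2 + 2x^-1 - 1 + x  (w -2, c 10, <D> = A^-10 - A^-6 + 2A^-2 - 2A^2 + 2A^6 - 2A^10 + A^14)
key observation: 3 classes among 3 diagrams; unequal V(x) rules out equality
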